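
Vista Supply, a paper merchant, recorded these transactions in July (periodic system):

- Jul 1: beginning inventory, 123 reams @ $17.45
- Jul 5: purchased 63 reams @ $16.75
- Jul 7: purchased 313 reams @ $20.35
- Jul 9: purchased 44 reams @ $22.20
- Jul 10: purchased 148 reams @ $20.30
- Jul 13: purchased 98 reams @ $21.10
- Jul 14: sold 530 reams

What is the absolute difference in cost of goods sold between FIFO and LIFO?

$673.65

FIFO COGS: 123 @ $17.45 + 63 @ $16.75 + 313 @ $20.35 + 31 @ $22.20 = $10,259.35
LIFO COGS: 98 @ $21.10 + 148 @ $20.30 + 44 @ $22.20 + 240 @ $20.35 = $10,933.00
Difference = |$10,259.35 − $10,933.00| = $673.65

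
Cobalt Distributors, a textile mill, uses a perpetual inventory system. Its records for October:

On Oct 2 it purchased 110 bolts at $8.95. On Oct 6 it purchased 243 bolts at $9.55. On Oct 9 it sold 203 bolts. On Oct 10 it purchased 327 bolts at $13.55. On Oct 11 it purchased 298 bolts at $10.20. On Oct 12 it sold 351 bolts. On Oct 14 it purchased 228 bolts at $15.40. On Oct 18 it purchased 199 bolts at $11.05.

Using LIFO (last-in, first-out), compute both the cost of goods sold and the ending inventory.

COGS = $5,696.40; ending inventory = $10,789.35

Oct 9, 203 sold [LIFO — newest first]: 203 @ $9.55 = $1,938.65
Oct 12, 351 sold [LIFO — newest first]: 298 @ $10.20 + 53 @ $13.55 = $3,757.75
Total COGS = $1,938.65 + $3,757.75 = $5,696.40
Ending inventory: 110 @ $8.95 + 40 @ $9.55 + 274 @ $13.55 + 228 @ $15.40 + 199 @ $11.05 = $10,789.35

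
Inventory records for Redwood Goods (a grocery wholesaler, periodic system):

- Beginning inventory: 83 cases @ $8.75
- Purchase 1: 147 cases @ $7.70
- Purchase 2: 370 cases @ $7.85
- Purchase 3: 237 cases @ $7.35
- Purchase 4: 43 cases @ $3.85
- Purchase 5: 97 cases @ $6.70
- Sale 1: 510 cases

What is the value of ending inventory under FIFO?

Sale 1 (510) [FIFO — oldest first]: 83 @ $8.75 + 147 @ $7.70 + 280 @ $7.85 = $4,056.15
Ending inventory: 90 @ $7.85 + 237 @ $7.35 + 43 @ $3.85 + 97 @ $6.70 = $3,263.90
Check: goods available $7,320.05 = COGS $4,056.15 + ending $3,263.90

Ending inventory = $3,263.90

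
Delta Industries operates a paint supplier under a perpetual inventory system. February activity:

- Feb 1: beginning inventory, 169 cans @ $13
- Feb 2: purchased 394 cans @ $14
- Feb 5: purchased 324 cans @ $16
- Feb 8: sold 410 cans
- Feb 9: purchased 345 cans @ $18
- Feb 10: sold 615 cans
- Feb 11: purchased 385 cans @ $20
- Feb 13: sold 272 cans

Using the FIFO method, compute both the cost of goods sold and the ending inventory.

Feb 8, 410 sold [FIFO — oldest first]: 169 @ $13 + 241 @ $14 = $5,571
Feb 10, 615 sold [FIFO — oldest first]: 153 @ $14 + 324 @ $16 + 138 @ $18 = $9,810
Feb 13, 272 sold [FIFO — oldest first]: 207 @ $18 + 65 @ $20 = $5,026
Total COGS = $5,571 + $9,810 + $5,026 = $20,407
Ending inventory: 320 @ $20 = $6,400

COGS = $20,407; ending inventory = $6,400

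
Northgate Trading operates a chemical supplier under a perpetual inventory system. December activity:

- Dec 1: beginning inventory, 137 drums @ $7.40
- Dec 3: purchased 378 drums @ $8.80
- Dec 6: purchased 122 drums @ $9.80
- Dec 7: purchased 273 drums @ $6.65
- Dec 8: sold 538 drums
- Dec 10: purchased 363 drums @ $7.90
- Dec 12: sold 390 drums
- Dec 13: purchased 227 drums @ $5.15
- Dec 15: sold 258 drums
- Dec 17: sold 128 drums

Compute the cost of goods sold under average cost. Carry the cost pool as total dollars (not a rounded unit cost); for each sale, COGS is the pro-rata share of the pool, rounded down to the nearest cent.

After Dec 1: 137 on hand, pool $1,013.80 (≈ $7.4000 each)
After Dec 3: 515 on hand, pool $4,340.20 (≈ $8.4276 each)
After Dec 6: 637 on hand, pool $5,535.80 (≈ $8.6904 each)
After Dec 7: 910 on hand, pool $7,351.25 (≈ $8.0783 each)
Dec 8, sell 538: 538/910 × $7,351.25 → $4,346.12
After Dec 10: 735 on hand, pool $5,872.83 (≈ $7.9902 each)
Dec 12, sell 390: 390/735 × $5,872.83 → $3,116.19
After Dec 13: 572 on hand, pool $3,925.69 (≈ $6.8631 each)
Dec 15, sell 258: 258/572 × $3,925.69 → $1,770.67
Dec 17, sell 128: 128/314 × $2,155.02 → $878.47
Total COGS = $4,346.12 + $3,116.19 + $1,770.67 + $878.47 = $10,111.45
Ending inventory (cost pool remaining) = $1,276.55
Check: goods available $11,388.00 = COGS $10,111.45 + ending $1,276.55

COGS = $10,111.45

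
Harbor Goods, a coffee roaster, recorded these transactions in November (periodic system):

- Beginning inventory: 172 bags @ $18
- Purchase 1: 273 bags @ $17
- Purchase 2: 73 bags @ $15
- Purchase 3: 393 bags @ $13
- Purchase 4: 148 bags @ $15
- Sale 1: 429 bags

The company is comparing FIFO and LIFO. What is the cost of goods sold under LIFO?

COGS = $5,873

FIFO COGS: 172 @ $18 + 257 @ $17 = $7,465
LIFO COGS: 148 @ $15 + 281 @ $13 = $5,873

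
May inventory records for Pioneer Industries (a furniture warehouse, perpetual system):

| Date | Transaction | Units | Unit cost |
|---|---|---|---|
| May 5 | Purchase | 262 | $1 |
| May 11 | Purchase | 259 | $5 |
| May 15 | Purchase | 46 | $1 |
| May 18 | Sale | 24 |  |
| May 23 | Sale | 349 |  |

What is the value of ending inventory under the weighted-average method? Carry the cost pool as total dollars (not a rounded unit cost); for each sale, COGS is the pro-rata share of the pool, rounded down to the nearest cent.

Ending inventory = $548.47

After May 5: 262 on hand, pool $262.00 (≈ $1.0000 each)
After May 11: 521 on hand, pool $1,557.00 (≈ $2.9885 each)
After May 15: 567 on hand, pool $1,603.00 (≈ $2.8272 each)
May 18, sell 24: 24/567 × $1,603.00 → $67.85
May 23, sell 349: 349/543 × $1,535.15 → $986.68
Total COGS = $67.85 + $986.68 = $1,054.53
Ending inventory (cost pool remaining) = $548.47
Check: goods available $1,603.00 = COGS $1,054.53 + ending $548.47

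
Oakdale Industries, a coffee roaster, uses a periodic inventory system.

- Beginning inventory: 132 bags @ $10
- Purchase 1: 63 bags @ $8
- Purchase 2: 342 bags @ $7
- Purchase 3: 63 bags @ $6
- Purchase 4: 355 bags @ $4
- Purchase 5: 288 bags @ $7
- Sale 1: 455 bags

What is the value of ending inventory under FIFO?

Sale 1 (455) [FIFO — oldest first]: 132 @ $10 + 63 @ $8 + 260 @ $7 = $3,644
Ending inventory: 82 @ $7 + 63 @ $6 + 355 @ $4 + 288 @ $7 = $4,388
Check: goods available $8,032 = COGS $3,644 + ending $4,388

Ending inventory = $4,388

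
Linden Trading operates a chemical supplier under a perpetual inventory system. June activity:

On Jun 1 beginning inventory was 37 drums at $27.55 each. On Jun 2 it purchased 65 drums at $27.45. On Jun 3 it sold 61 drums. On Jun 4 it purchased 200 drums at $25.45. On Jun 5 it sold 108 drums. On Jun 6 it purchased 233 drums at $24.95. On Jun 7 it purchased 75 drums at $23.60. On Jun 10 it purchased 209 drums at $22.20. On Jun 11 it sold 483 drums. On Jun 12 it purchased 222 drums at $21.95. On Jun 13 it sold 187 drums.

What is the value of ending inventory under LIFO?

Jun 3, 61 sold [LIFO — newest first]: 61 @ $27.45 = $1,674.45
Jun 5, 108 sold [LIFO — newest first]: 108 @ $25.45 = $2,748.60
Jun 11, 483 sold [LIFO — newest first]: 209 @ $22.20 + 75 @ $23.60 + 199 @ $24.95 = $11,374.85
Jun 13, 187 sold [LIFO — newest first]: 187 @ $21.95 = $4,104.65
Total COGS = $1,674.45 + $2,748.60 + $11,374.85 + $4,104.65 = $19,902.55
Ending inventory: 37 @ $27.55 + 4 @ $27.45 + 92 @ $25.45 + 34 @ $24.95 + 35 @ $21.95 = $5,087.10
Check: goods available $24,989.65 = COGS $19,902.55 + ending $5,087.10

Ending inventory = $5,087.10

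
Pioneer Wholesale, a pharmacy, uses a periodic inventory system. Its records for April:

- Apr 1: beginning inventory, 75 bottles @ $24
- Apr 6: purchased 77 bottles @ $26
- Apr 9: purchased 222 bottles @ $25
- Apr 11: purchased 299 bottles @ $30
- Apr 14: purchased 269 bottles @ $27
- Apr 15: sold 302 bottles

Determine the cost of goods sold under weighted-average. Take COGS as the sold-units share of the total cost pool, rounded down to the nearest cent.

Apr 15, sell 302: 302/942 × $25,585.00 → $8,202.40
Ending inventory (cost pool remaining) = $17,382.60
Check: goods available $25,585.00 = COGS $8,202.40 + ending $17,382.60

COGS = $8,202.40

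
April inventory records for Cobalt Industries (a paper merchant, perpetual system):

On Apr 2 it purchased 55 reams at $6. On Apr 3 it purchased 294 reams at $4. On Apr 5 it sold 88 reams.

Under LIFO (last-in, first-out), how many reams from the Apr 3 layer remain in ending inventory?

206

Apr 5, 88 sold [LIFO — newest first]: 88 @ $4 = $352
Ending inventory: 55 @ $6 + 206 @ $4 = $1,154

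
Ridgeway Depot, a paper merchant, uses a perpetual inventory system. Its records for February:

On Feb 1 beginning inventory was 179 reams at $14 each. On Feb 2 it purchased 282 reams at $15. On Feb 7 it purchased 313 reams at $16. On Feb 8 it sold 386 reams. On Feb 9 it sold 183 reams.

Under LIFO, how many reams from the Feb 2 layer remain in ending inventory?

26

Feb 8, 386 sold [LIFO — newest first]: 313 @ $16 + 73 @ $15 = $6,103
Feb 9, 183 sold [LIFO — newest first]: 183 @ $15 = $2,745
Total COGS = $6,103 + $2,745 = $8,848
Ending inventory: 179 @ $14 + 26 @ $15 = $2,896
Check: goods available $11,744 = COGS $8,848 + ending $2,896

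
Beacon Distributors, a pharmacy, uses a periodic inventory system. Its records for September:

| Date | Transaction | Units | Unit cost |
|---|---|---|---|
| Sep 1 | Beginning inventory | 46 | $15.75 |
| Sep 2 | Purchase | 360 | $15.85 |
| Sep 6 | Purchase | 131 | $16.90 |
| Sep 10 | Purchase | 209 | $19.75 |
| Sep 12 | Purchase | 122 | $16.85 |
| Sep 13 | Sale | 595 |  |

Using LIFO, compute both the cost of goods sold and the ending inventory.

COGS = $10,505.40; ending inventory = $4,322.45

Sep 13, 595 sold [LIFO — newest first]: 122 @ $16.85 + 209 @ $19.75 + 131 @ $16.90 + 133 @ $15.85 = $10,505.40
Ending inventory: 46 @ $15.75 + 227 @ $15.85 = $4,322.45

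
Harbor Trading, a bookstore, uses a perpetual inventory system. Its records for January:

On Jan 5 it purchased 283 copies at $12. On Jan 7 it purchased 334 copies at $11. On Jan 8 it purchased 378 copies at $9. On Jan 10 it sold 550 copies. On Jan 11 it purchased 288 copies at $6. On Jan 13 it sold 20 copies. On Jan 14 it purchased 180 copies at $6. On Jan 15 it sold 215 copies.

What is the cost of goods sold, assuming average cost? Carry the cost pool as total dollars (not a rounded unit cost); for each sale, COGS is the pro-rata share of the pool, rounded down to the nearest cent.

COGS = $7,725.00

After Jan 5: 283 on hand, pool $3,396.00 (≈ $12.0000 each)
After Jan 7: 617 on hand, pool $7,070.00 (≈ $11.4587 each)
After Jan 8: 995 on hand, pool $10,472.00 (≈ $10.5246 each)
Jan 10, sell 550: 550/995 × $10,472.00 → $5,788.54
After Jan 11: 733 on hand, pool $6,411.46 (≈ $8.7469 each)
Jan 13, sell 20: 20/733 × $6,411.46 → $174.93
After Jan 14: 893 on hand, pool $7,316.53 (≈ $8.1932 each)
Jan 15, sell 215: 215/893 × $7,316.53 → $1,761.53
Total COGS = $5,788.54 + $174.93 + $1,761.53 = $7,725.00
Ending inventory (cost pool remaining) = $5,555.00
Check: goods available $13,280.00 = COGS $7,725.00 + ending $5,555.00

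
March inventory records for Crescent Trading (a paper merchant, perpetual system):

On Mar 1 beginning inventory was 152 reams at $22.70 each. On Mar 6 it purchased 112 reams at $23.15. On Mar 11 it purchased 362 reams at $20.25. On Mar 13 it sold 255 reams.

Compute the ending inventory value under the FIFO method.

Mar 13, 255 sold [FIFO — oldest first]: 152 @ $22.70 + 103 @ $23.15 = $5,834.85
Ending inventory: 9 @ $23.15 + 362 @ $20.25 = $7,538.85

Ending inventory = $7,538.85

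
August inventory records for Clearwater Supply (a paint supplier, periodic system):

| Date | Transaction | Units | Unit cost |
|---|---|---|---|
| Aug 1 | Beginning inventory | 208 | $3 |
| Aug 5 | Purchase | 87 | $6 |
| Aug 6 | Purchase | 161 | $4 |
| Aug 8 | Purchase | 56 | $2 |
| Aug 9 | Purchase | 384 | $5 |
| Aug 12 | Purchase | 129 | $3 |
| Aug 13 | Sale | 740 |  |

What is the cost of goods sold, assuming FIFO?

Aug 13, 740 sold [FIFO — oldest first]: 208 @ $3 + 87 @ $6 + 161 @ $4 + 56 @ $2 + 228 @ $5 = $3,042
Ending inventory: 156 @ $5 + 129 @ $3 = $1,167
Check: goods available $4,209 = COGS $3,042 + ending $1,167

COGS = $3,042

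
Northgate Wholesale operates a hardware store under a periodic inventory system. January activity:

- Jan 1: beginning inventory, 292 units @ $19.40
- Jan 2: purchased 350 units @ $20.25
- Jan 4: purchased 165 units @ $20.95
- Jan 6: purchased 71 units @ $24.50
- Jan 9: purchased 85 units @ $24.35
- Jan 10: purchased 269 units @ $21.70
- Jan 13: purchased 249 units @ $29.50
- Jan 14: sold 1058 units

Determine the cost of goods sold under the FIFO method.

Jan 14, 1058 sold [FIFO — oldest first]: 292 @ $19.40 + 350 @ $20.25 + 165 @ $20.95 + 71 @ $24.50 + 85 @ $24.35 + 95 @ $21.70 = $22,079.80
Ending inventory: 174 @ $21.70 + 249 @ $29.50 = $11,121.30

COGS = $22,079.80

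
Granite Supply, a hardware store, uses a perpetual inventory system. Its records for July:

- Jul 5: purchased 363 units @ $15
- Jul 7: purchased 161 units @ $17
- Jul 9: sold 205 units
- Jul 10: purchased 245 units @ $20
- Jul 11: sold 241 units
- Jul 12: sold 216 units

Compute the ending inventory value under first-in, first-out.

Jul 9, 205 sold [FIFO — oldest first]: 205 @ $15 = $3,075
Jul 11, 241 sold [FIFO — oldest first]: 158 @ $15 + 83 @ $17 = $3,781
Jul 12, 216 sold [FIFO — oldest first]: 78 @ $17 + 138 @ $20 = $4,086
Total COGS = $3,075 + $3,781 + $4,086 = $10,942
Ending inventory: 107 @ $20 = $2,140

Ending inventory = $2,140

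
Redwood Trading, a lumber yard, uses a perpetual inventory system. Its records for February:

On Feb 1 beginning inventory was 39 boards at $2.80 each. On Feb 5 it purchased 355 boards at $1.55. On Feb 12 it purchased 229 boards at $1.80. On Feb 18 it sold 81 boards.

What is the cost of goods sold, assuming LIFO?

COGS = $145.80

Feb 18, 81 sold [LIFO — newest first]: 81 @ $1.80 = $145.80
Ending inventory: 39 @ $2.80 + 355 @ $1.55 + 148 @ $1.80 = $925.85
Check: goods available $1,071.65 = COGS $145.80 + ending $925.85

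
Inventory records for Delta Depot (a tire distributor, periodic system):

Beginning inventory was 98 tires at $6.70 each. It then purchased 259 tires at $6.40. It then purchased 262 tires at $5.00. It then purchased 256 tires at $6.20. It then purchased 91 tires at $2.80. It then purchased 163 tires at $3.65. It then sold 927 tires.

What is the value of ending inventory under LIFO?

Ending inventory = $1,322.20

Sale 1 (927) [LIFO — newest first]: 163 @ $3.65 + 91 @ $2.80 + 256 @ $6.20 + 262 @ $5.00 + 155 @ $6.40 = $4,738.95
Ending inventory: 98 @ $6.70 + 104 @ $6.40 = $1,322.20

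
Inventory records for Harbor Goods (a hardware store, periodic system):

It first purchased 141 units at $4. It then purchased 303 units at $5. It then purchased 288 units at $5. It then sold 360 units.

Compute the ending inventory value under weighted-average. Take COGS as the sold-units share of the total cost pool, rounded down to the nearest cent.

Sale 1, sell 360: 360/732 × $3,519.00 → $1,730.65
Ending inventory (cost pool remaining) = $1,788.35

Ending inventory = $1,788.35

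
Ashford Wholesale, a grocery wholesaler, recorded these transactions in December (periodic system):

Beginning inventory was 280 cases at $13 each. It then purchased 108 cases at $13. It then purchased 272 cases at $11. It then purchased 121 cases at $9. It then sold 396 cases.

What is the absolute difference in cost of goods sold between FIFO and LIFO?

$1,012

FIFO COGS: 280 @ $13 + 108 @ $13 + 8 @ $11 = $5,132
LIFO COGS: 121 @ $9 + 272 @ $11 + 3 @ $13 = $4,120
Difference = |$5,132 − $4,120| = $1,012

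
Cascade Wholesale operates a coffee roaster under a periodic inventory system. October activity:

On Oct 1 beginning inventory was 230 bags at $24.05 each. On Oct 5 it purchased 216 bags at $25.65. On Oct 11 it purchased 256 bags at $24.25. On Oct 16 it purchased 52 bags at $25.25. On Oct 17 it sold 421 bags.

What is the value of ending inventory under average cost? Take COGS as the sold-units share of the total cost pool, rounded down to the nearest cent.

Oct 17, sell 421: 421/754 × $18,592.90 → $10,381.44
Ending inventory (cost pool remaining) = $8,211.46
Check: goods available $18,592.90 = COGS $10,381.44 + ending $8,211.46

Ending inventory = $8,211.46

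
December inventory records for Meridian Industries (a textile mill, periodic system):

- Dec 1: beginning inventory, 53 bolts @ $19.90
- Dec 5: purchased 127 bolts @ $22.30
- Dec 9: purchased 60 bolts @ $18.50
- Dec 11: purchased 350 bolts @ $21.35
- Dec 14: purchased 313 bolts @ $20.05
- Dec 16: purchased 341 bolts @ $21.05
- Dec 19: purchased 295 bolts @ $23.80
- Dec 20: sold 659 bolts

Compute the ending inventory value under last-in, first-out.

Dec 20, 659 sold [LIFO — newest first]: 295 @ $23.80 + 341 @ $21.05 + 23 @ $20.05 = $14,660.20
Ending inventory: 53 @ $19.90 + 127 @ $22.30 + 60 @ $18.50 + 350 @ $21.35 + 290 @ $20.05 = $18,283.80
Check: goods available $32,944.00 = COGS $14,660.20 + ending $18,283.80

Ending inventory = $18,283.80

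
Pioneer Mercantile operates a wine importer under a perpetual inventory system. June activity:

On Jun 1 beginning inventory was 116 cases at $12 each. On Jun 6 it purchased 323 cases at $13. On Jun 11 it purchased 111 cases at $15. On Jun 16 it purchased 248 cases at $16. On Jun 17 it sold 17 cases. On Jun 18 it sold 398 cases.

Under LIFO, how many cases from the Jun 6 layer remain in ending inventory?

Jun 17, 17 sold [LIFO — newest first]: 17 @ $16 = $272
Jun 18, 398 sold [LIFO — newest first]: 231 @ $16 + 111 @ $15 + 56 @ $13 = $6,089
Total COGS = $272 + $6,089 = $6,361
Ending inventory: 116 @ $12 + 267 @ $13 = $4,863

267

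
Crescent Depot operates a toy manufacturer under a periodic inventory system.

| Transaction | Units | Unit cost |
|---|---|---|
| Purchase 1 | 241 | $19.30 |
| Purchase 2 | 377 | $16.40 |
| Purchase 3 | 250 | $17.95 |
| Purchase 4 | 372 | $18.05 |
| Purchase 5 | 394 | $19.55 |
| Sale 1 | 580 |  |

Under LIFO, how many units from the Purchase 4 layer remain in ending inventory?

186

Sale 1 (580) [LIFO — newest first]: 394 @ $19.55 + 186 @ $18.05 = $11,060.00
Ending inventory: 241 @ $19.30 + 377 @ $16.40 + 250 @ $17.95 + 186 @ $18.05 = $18,678.90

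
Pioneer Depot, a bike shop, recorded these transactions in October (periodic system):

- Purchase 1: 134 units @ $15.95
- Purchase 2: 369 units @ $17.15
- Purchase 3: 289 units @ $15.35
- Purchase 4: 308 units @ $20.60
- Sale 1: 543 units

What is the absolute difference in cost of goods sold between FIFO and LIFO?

FIFO COGS: 134 @ $15.95 + 369 @ $17.15 + 40 @ $15.35 = $9,079.65
LIFO COGS: 308 @ $20.60 + 235 @ $15.35 = $9,952.05
Difference = |$9,079.65 − $9,952.05| = $872.40

$872.40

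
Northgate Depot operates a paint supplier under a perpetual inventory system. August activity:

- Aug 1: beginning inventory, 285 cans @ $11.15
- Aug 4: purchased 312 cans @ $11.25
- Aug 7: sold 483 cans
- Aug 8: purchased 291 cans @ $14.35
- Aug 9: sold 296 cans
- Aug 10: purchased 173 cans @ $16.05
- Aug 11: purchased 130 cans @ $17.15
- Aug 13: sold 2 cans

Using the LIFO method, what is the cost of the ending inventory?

Ending inventory = $6,187.20

Aug 7, 483 sold [LIFO — newest first]: 312 @ $11.25 + 171 @ $11.15 = $5,416.65
Aug 9, 296 sold [LIFO — newest first]: 291 @ $14.35 + 5 @ $11.15 = $4,231.60
Aug 13, 2 sold [LIFO — newest first]: 2 @ $17.15 = $34.30
Total COGS = $5,416.65 + $4,231.60 + $34.30 = $9,682.55
Ending inventory: 109 @ $11.15 + 173 @ $16.05 + 128 @ $17.15 = $6,187.20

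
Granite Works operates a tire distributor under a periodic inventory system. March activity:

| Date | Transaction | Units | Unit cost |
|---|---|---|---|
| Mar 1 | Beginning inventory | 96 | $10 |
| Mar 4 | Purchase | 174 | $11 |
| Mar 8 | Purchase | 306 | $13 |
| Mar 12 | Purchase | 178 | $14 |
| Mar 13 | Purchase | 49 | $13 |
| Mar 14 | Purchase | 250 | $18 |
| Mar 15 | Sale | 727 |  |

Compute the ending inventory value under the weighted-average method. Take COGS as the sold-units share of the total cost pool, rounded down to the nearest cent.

Mar 15, sell 727: 727/1053 × $14,481.00 → $9,997.80
Ending inventory (cost pool remaining) = $4,483.20

Ending inventory = $4,483.20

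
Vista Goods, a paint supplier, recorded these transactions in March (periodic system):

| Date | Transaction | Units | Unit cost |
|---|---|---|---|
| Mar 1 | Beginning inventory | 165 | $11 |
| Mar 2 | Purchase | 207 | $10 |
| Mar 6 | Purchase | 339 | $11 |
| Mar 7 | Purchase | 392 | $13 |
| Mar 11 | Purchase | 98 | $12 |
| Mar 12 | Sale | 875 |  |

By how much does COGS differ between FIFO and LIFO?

FIFO COGS: 165 @ $11 + 207 @ $10 + 339 @ $11 + 164 @ $13 = $9,746
LIFO COGS: 98 @ $12 + 392 @ $13 + 339 @ $11 + 46 @ $10 = $10,461
Difference = |$9,746 − $10,461| = $715

$715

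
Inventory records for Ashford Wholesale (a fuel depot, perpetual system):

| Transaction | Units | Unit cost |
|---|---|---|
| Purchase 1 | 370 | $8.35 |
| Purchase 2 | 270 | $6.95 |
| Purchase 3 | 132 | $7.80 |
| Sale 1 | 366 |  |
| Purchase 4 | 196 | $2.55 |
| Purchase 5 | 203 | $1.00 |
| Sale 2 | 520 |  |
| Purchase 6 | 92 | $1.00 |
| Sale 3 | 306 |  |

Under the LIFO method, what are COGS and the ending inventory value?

COGS = $6,197.55; ending inventory = $592.85

Sale 1 (366) [LIFO — newest first]: 132 @ $7.80 + 234 @ $6.95 = $2,655.90
Sale 2 (520) [LIFO — newest first]: 203 @ $1.00 + 196 @ $2.55 + 36 @ $6.95 + 85 @ $8.35 = $1,662.75
Sale 3 (306) [LIFO — newest first]: 92 @ $1.00 + 214 @ $8.35 = $1,878.90
Total COGS = $2,655.90 + $1,662.75 + $1,878.90 = $6,197.55
Ending inventory: 71 @ $8.35 = $592.85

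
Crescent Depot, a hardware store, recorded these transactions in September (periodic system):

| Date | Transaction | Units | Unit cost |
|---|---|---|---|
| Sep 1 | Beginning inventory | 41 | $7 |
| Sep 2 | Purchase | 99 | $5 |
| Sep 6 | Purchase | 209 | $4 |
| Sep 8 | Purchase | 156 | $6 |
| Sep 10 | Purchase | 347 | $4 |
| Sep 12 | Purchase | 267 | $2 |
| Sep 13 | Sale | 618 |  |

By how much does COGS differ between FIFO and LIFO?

$1,060

FIFO COGS: 41 @ $7 + 99 @ $5 + 209 @ $4 + 156 @ $6 + 113 @ $4 = $3,006
LIFO COGS: 267 @ $2 + 347 @ $4 + 4 @ $6 = $1,946
Difference = |$3,006 − $1,946| = $1,060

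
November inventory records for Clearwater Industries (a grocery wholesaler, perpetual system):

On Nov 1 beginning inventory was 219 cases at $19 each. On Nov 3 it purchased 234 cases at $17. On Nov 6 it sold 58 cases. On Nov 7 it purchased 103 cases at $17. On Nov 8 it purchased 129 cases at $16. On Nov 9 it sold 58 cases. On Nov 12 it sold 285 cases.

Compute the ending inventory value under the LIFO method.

Nov 6, 58 sold [LIFO — newest first]: 58 @ $17 = $986
Nov 9, 58 sold [LIFO — newest first]: 58 @ $16 = $928
Nov 12, 285 sold [LIFO — newest first]: 71 @ $16 + 103 @ $17 + 111 @ $17 = $4,774
Total COGS = $986 + $928 + $4,774 = $6,688
Ending inventory: 219 @ $19 + 65 @ $17 = $5,266

Ending inventory = $5,266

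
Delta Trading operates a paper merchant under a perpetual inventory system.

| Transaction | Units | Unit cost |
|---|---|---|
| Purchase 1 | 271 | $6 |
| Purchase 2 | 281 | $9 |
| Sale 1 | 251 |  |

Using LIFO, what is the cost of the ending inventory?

Ending inventory = $1,896

Sale 1 (251) [LIFO — newest first]: 251 @ $9 = $2,259
Ending inventory: 271 @ $6 + 30 @ $9 = $1,896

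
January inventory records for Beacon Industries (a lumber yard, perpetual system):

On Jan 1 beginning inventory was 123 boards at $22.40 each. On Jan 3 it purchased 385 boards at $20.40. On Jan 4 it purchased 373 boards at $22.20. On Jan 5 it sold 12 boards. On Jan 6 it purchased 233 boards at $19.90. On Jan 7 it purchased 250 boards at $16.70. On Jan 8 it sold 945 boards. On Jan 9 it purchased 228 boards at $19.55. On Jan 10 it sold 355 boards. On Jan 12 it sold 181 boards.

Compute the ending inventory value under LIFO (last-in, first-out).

Ending inventory = $2,217.60

Jan 5, 12 sold [LIFO — newest first]: 12 @ $22.20 = $266.40
Jan 8, 945 sold [LIFO — newest first]: 250 @ $16.70 + 233 @ $19.90 + 361 @ $22.20 + 101 @ $20.40 = $18,886.30
Jan 10, 355 sold [LIFO — newest first]: 228 @ $19.55 + 127 @ $20.40 = $7,048.20
Jan 12, 181 sold [LIFO — newest first]: 157 @ $20.40 + 24 @ $22.40 = $3,740.40
Total COGS = $266.40 + $18,886.30 + $7,048.20 + $3,740.40 = $29,941.30
Ending inventory: 99 @ $22.40 = $2,217.60
Check: goods available $32,158.90 = COGS $29,941.30 + ending $2,217.60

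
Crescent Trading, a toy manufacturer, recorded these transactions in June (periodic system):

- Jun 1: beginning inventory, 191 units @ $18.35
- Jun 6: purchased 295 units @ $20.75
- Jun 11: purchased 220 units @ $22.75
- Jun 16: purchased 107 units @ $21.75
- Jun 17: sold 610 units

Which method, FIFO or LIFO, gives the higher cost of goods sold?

LIFO

FIFO COGS: 191 @ $18.35 + 295 @ $20.75 + 124 @ $22.75 = $12,447.10
LIFO COGS: 107 @ $21.75 + 220 @ $22.75 + 283 @ $20.75 = $13,204.50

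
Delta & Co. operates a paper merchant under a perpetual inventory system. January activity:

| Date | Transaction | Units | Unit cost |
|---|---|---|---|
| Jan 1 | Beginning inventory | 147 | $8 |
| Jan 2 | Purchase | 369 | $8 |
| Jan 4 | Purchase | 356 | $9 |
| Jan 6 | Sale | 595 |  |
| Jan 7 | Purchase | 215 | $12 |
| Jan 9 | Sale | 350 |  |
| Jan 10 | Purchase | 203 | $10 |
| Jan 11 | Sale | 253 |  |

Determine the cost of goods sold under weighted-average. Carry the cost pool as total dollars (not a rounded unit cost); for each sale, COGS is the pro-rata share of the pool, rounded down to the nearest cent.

After Jan 1: 147 on hand, pool $1,176.00 (≈ $8.0000 each)
After Jan 2: 516 on hand, pool $4,128.00 (≈ $8.0000 each)
After Jan 4: 872 on hand, pool $7,332.00 (≈ $8.4083 each)
Jan 6, sell 595: 595/872 × $7,332.00 → $5,002.91
After Jan 7: 492 on hand, pool $4,909.09 (≈ $9.9778 each)
Jan 9, sell 350: 350/492 × $4,909.09 → $3,492.23
After Jan 10: 345 on hand, pool $3,446.86 (≈ $9.9909 each)
Jan 11, sell 253: 253/345 × $3,446.86 → $2,527.69
Total COGS = $5,002.91 + $3,492.23 + $2,527.69 = $11,022.83
Ending inventory (cost pool remaining) = $919.17

COGS = $11,022.83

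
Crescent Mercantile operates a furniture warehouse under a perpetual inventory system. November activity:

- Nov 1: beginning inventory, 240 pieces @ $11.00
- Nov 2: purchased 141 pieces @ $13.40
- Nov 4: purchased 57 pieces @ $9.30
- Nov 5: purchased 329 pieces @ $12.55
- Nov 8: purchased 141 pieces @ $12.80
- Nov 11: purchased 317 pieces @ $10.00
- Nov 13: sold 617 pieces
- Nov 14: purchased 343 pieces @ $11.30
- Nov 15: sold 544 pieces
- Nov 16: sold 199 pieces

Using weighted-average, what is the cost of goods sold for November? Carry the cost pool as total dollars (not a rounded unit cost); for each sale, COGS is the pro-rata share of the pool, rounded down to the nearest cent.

COGS = $15,653.92

After Nov 1: 240 on hand, pool $2,640.00 (≈ $11.0000 each)
After Nov 2: 381 on hand, pool $4,529.40 (≈ $11.8882 each)
After Nov 4: 438 on hand, pool $5,059.50 (≈ $11.5514 each)
After Nov 5: 767 on hand, pool $9,188.45 (≈ $11.9797 each)
After Nov 8: 908 on hand, pool $10,993.25 (≈ $12.1071 each)
After Nov 11: 1225 on hand, pool $14,163.25 (≈ $11.5618 each)
Nov 13, sell 617: 617/1225 × $14,163.25 → $7,133.65
After Nov 14: 951 on hand, pool $10,905.50 (≈ $11.4674 each)
Nov 15, sell 544: 544/951 × $10,905.50 → $6,238.26
Nov 16, sell 199: 199/407 × $4,667.24 → $2,282.01
Total COGS = $7,133.65 + $6,238.26 + $2,282.01 = $15,653.92
Ending inventory (cost pool remaining) = $2,385.23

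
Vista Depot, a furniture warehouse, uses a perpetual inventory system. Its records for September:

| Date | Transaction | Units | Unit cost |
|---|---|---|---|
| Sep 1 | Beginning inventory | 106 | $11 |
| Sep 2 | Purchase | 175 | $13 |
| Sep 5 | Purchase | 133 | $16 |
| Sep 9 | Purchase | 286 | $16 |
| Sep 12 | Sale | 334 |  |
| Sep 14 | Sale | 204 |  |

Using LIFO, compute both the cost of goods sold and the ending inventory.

COGS = $8,251; ending inventory = $1,894

Sep 12, 334 sold [LIFO — newest first]: 286 @ $16 + 48 @ $16 = $5,344
Sep 14, 204 sold [LIFO — newest first]: 85 @ $16 + 119 @ $13 = $2,907
Total COGS = $5,344 + $2,907 = $8,251
Ending inventory: 106 @ $11 + 56 @ $13 = $1,894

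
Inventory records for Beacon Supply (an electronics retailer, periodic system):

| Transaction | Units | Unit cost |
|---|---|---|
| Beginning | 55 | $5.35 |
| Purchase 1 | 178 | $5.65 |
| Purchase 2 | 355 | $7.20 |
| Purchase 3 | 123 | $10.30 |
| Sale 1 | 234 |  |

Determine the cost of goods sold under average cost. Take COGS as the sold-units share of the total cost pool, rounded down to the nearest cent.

COGS = $1,686.00

Sale 1, sell 234: 234/711 × $5,122.85 → $1,686.00
Ending inventory (cost pool remaining) = $3,436.85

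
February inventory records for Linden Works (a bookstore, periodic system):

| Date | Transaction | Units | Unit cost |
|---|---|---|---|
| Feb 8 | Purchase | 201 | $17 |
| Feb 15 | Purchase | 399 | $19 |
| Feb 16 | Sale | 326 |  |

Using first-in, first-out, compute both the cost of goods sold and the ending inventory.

COGS = $5,792; ending inventory = $5,206

Feb 16, 326 sold [FIFO — oldest first]: 201 @ $17 + 125 @ $19 = $5,792
Ending inventory: 274 @ $19 = $5,206
Check: goods available $10,998 = COGS $5,792 + ending $5,206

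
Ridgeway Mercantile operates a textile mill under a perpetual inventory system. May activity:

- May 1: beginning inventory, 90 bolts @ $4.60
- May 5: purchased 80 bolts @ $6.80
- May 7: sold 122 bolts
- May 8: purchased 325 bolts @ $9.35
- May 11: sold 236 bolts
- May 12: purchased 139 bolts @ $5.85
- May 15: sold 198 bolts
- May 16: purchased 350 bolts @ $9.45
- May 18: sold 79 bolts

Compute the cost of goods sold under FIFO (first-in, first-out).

May 7, 122 sold [FIFO — oldest first]: 90 @ $4.60 + 32 @ $6.80 = $631.60
May 11, 236 sold [FIFO — oldest first]: 48 @ $6.80 + 188 @ $9.35 = $2,084.20
May 15, 198 sold [FIFO — oldest first]: 137 @ $9.35 + 61 @ $5.85 = $1,637.80
May 18, 79 sold [FIFO — oldest first]: 78 @ $5.85 + 1 @ $9.45 = $465.75
Total COGS = $631.60 + $2,084.20 + $1,637.80 + $465.75 = $4,819.35
Ending inventory: 349 @ $9.45 = $3,298.05
Check: goods available $8,117.40 = COGS $4,819.35 + ending $3,298.05

COGS = $4,819.35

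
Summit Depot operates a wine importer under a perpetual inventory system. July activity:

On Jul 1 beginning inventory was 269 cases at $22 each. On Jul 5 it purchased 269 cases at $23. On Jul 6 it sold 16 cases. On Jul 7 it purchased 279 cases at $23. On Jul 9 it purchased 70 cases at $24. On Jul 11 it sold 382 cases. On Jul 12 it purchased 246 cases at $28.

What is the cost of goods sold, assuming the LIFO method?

COGS = $9,224

Jul 6, 16 sold [LIFO — newest first]: 16 @ $23 = $368
Jul 11, 382 sold [LIFO — newest first]: 70 @ $24 + 279 @ $23 + 33 @ $23 = $8,856
Total COGS = $368 + $8,856 = $9,224
Ending inventory: 269 @ $22 + 220 @ $23 + 246 @ $28 = $17,866
Check: goods available $27,090 = COGS $9,224 + ending $17,866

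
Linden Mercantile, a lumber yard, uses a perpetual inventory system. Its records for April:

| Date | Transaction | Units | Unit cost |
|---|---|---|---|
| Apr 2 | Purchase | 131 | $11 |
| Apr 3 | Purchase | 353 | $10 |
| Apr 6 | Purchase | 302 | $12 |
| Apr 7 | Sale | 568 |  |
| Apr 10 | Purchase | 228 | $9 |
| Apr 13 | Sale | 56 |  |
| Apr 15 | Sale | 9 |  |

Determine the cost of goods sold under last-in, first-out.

COGS = $6,869

Apr 7, 568 sold [LIFO — newest first]: 302 @ $12 + 266 @ $10 = $6,284
Apr 13, 56 sold [LIFO — newest first]: 56 @ $9 = $504
Apr 15, 9 sold [LIFO — newest first]: 9 @ $9 = $81
Total COGS = $6,284 + $504 + $81 = $6,869
Ending inventory: 131 @ $11 + 87 @ $10 + 163 @ $9 = $3,778
Check: goods available $10,647 = COGS $6,869 + ending $3,778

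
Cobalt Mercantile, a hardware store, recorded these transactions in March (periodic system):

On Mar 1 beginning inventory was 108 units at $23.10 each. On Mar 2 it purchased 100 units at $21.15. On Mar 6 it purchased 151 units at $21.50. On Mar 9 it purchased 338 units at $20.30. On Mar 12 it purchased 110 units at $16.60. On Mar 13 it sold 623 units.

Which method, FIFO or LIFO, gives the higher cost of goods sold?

FIFO COGS: 108 @ $23.10 + 100 @ $21.15 + 151 @ $21.50 + 264 @ $20.30 = $13,215.50
LIFO COGS: 110 @ $16.60 + 338 @ $20.30 + 151 @ $21.50 + 24 @ $21.15 = $12,441.50

FIFO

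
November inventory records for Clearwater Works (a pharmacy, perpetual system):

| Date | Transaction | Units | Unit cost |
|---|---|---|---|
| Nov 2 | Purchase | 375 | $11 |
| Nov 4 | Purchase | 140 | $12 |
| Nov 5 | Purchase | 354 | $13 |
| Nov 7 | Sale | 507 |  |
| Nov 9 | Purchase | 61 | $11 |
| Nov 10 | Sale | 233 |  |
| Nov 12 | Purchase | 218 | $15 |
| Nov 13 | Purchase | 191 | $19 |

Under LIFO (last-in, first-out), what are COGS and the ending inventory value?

Nov 7, 507 sold [LIFO — newest first]: 354 @ $13 + 140 @ $12 + 13 @ $11 = $6,425
Nov 10, 233 sold [LIFO — newest first]: 61 @ $11 + 172 @ $11 = $2,563
Total COGS = $6,425 + $2,563 = $8,988
Ending inventory: 190 @ $11 + 218 @ $15 + 191 @ $19 = $8,989

COGS = $8,988; ending inventory = $8,989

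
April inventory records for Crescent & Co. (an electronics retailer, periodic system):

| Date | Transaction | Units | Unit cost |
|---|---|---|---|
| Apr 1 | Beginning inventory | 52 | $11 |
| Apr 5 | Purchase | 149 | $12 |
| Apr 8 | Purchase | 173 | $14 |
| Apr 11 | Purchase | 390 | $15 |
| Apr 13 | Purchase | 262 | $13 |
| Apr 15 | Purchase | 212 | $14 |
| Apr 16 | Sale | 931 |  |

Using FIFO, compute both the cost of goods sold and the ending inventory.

COGS = $12,803; ending inventory = $4,203

Apr 16, 931 sold [FIFO — oldest first]: 52 @ $11 + 149 @ $12 + 173 @ $14 + 390 @ $15 + 167 @ $13 = $12,803
Ending inventory: 95 @ $13 + 212 @ $14 = $4,203
Check: goods available $17,006 = COGS $12,803 + ending $4,203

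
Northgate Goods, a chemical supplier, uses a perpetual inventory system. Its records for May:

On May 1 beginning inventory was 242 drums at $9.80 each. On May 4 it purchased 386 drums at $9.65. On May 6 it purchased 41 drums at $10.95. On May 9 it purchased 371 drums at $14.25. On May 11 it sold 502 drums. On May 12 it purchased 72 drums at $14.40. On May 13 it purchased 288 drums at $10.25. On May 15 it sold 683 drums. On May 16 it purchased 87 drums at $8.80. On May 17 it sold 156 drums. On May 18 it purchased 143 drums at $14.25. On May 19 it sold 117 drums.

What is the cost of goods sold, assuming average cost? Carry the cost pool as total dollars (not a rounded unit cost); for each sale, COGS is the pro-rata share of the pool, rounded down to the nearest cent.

COGS = $16,494.85

After May 1: 242 on hand, pool $2,371.60 (≈ $9.8000 each)
After May 4: 628 on hand, pool $6,096.50 (≈ $9.7078 each)
After May 6: 669 on hand, pool $6,545.45 (≈ $9.7839 each)
After May 9: 1040 on hand, pool $11,832.20 (≈ $11.3771 each)
May 11, sell 502: 502/1040 × $11,832.20 → $5,711.31
After May 12: 610 on hand, pool $7,157.69 (≈ $11.7339 each)
After May 13: 898 on hand, pool $10,109.69 (≈ $11.2580 each)
May 15, sell 683: 683/898 × $10,109.69 → $7,689.21
After May 16: 302 on hand, pool $3,186.08 (≈ $10.5499 each)
May 17, sell 156: 156/302 × $3,186.08 → $1,645.78
After May 18: 289 on hand, pool $3,578.05 (≈ $12.3808 each)
May 19, sell 117: 117/289 × $3,578.05 → $1,448.55
Total COGS = $5,711.31 + $7,689.21 + $1,645.78 + $1,448.55 = $16,494.85
Ending inventory (cost pool remaining) = $2,129.50
Check: goods available $18,624.35 = COGS $16,494.85 + ending $2,129.50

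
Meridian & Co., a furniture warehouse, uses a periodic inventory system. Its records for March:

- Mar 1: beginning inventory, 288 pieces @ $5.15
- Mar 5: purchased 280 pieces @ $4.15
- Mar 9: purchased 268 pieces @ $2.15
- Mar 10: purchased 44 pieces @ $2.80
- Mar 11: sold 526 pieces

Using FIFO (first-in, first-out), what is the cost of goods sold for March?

COGS = $2,470.90

Mar 11, 526 sold [FIFO — oldest first]: 288 @ $5.15 + 238 @ $4.15 = $2,470.90
Ending inventory: 42 @ $4.15 + 268 @ $2.15 + 44 @ $2.80 = $873.70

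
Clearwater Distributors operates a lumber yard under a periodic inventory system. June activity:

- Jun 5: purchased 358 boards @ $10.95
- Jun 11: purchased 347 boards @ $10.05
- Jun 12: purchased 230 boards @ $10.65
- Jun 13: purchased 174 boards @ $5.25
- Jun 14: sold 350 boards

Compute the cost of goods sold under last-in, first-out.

COGS = $2,787.90

Jun 14, 350 sold [LIFO — newest first]: 174 @ $5.25 + 176 @ $10.65 = $2,787.90
Ending inventory: 358 @ $10.95 + 347 @ $10.05 + 54 @ $10.65 = $7,982.55
Check: goods available $10,770.45 = COGS $2,787.90 + ending $7,982.55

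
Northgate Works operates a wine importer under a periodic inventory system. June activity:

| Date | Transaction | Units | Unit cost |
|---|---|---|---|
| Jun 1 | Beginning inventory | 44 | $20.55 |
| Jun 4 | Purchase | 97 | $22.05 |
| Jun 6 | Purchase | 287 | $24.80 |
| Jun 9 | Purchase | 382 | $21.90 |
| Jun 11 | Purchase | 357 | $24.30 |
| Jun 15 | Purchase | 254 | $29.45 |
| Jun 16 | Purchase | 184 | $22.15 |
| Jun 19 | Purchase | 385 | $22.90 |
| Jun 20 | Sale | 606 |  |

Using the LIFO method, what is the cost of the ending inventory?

Ending inventory = $33,592.20

Jun 20, 606 sold [LIFO — newest first]: 385 @ $22.90 + 184 @ $22.15 + 37 @ $29.45 = $13,981.75
Ending inventory: 44 @ $20.55 + 97 @ $22.05 + 287 @ $24.80 + 382 @ $21.90 + 357 @ $24.30 + 217 @ $29.45 = $33,592.20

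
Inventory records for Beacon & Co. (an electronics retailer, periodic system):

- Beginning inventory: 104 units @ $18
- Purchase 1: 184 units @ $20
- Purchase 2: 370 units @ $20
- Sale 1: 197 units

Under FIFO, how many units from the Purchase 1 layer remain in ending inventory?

Sale 1 (197) [FIFO — oldest first]: 104 @ $18 + 93 @ $20 = $3,732
Ending inventory: 91 @ $20 + 370 @ $20 = $9,220
Check: goods available $12,952 = COGS $3,732 + ending $9,220

91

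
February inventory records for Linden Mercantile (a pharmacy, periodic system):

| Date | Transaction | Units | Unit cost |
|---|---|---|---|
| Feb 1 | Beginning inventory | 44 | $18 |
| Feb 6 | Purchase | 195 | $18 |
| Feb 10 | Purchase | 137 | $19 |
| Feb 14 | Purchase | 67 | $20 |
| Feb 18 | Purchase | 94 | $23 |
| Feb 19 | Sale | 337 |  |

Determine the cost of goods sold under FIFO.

Feb 19, 337 sold [FIFO — oldest first]: 44 @ $18 + 195 @ $18 + 98 @ $19 = $6,164
Ending inventory: 39 @ $19 + 67 @ $20 + 94 @ $23 = $4,243

COGS = $6,164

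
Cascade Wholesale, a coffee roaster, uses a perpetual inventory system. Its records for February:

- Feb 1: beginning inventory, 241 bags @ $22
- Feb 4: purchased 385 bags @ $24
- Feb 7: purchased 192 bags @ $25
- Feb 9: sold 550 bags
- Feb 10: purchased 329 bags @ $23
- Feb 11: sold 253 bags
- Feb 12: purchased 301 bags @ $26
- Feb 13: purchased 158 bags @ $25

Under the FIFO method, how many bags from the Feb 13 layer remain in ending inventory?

158

Feb 9, 550 sold [FIFO — oldest first]: 241 @ $22 + 309 @ $24 = $12,718
Feb 11, 253 sold [FIFO — oldest first]: 76 @ $24 + 177 @ $25 = $6,249
Total COGS = $12,718 + $6,249 = $18,967
Ending inventory: 15 @ $25 + 329 @ $23 + 301 @ $26 + 158 @ $25 = $19,718
Check: goods available $38,685 = COGS $18,967 + ending $19,718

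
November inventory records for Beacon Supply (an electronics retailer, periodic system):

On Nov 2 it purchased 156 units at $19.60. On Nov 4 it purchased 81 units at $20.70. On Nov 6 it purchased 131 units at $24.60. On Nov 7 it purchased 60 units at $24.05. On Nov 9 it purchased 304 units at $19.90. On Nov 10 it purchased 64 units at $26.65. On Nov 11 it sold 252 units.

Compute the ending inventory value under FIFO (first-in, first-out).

Nov 11, 252 sold [FIFO — oldest first]: 156 @ $19.60 + 81 @ $20.70 + 15 @ $24.60 = $5,103.30
Ending inventory: 116 @ $24.60 + 60 @ $24.05 + 304 @ $19.90 + 64 @ $26.65 = $12,051.80

Ending inventory = $12,051.80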